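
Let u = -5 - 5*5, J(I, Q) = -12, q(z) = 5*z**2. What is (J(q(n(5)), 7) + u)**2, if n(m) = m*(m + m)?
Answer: 1764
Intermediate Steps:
n(m) = 2*m**2 (n(m) = m*(2*m) = 2*m**2)
u = -30 (u = -5 - 25 = -30)
(J(q(n(5)), 7) + u)**2 = (-12 - 30)**2 = (-42)**2 = 1764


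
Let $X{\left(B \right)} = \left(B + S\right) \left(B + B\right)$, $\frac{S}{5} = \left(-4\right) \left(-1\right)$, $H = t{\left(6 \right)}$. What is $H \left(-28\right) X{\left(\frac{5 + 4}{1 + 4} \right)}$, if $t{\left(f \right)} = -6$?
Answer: $\frac{329616}{25} \approx 13185.0$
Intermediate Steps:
$H = -6$
$S = 20$ ($S = 5 \left(\left(-4\right) \left(-1\right)\right) = 5 \cdot 4 = 20$)
$X{\left(B \right)} = 2 B \left(20 + B\right)$ ($X{\left(B \right)} = \left(B + 20\right) \left(B + B\right) = \left(20 + B\right) 2 B = 2 B \left(20 + B\right)$)
$H \left(-28\right) X{\left(\frac{5 + 4}{1 + 4} \right)} = \left(-6\right) \left(-28\right) 2 \frac{5 + 4}{1 + 4} \left(20 + \frac{5 + 4}{1 + 4}\right) = 168 \cdot 2 \cdot \frac{9}{5} \left(20 + \frac{9}{5}\right) = 168 \cdot 2 \cdot \frac{9}{5} \cdot \frac{109}{5} = 168 \cdot \frac{1962}{25} = \frac{329616}{25}$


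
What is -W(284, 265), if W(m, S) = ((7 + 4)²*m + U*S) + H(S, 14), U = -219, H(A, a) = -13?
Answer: 23684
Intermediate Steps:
W(m, S) = -13 - 219*S + 121*m (W(m, S) = ((7 + 4)²*m - 219*S) - 13 = (11²*m - 219*S) - 13 = (121*m - 219*S) - 13 = (-219*S + 121*m) - 13 = -13 - 219*S + 121*m)
-W(284, 265) = -(-13 - 219*265 + 121*284) = -(-13 - 58035 + 34364) = -1*(-23684) = 23684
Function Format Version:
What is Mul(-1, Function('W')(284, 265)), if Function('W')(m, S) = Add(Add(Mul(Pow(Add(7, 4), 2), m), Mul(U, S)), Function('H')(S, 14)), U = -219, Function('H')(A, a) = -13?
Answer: 23684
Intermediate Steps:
Function('W')(m, S) = Add(-13, Mul(-219, S), Mul(121, m)) (Function('W')(m, S) = Add(Add(Mul(Pow(Add(7, 4), 2), m), Mul(-219, S)), -13) = Add(Add(Mul(Pow(11, 2), m), Mul(-219, S)), -13) = Add(Add(Mul(121, m), Mul(-219, S)), -13) = Add(Add(Mul(-219, S), Mul(121, m)), -13) = Add(-13, Mul(-219, S), Mul(121, m)))
Mul(-1, Function('W')(284, 265)) = Mul(-1, Add(-13, Mul(-219, 265), Mul(121, 284))) = Mul(-1, Add(-13, -58035, 34364)) = Mul(-1, -23684) = 23684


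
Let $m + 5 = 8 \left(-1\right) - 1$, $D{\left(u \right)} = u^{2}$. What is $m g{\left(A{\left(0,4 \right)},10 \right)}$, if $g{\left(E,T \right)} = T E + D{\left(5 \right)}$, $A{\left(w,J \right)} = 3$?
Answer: $-770$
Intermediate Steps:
$m = -14$ ($m = -5 + \left(8 \left(-1\right) - 1\right) = -5 - 9 = -14$)
$g{\left(E,T \right)} = 25 + E T$ ($g{\left(E,T \right)} = T E + 5^{2} = E T + 25 = 25 + E T$)
$m g{\left(A{\left(0,4 \right)},10 \right)} = - 14 \left(25 + 3 \cdot 10\right) = - 14 \left(25 + 30\right) = \left(-14\right) 55 = -770$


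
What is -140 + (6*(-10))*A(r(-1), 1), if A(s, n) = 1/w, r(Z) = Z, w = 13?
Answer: -1880/13 ≈ -144.62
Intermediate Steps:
A(s, n) = 1/13
-140 + (6*(-10))*A(r(-1), 1) = -140 + (6*(-10))*(1/13) = -140 - 60*1/13 = -140 - 60/13 = -1880/13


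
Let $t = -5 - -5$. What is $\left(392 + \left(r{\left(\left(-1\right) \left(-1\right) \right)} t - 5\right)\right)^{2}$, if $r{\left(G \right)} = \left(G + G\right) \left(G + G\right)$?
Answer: $149769$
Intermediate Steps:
$t = 0$ ($t = -5 + 5 = 0$)
$r{\left(G \right)} = 4 G^{2}$ ($r{\left(G \right)} = 2 G 2 G = 4 G^{2}$)
$\left(392 + \left(r{\left(\left(-1\right) \left(-1\right) \right)} t - 5\right)\right)^{2} = \left(392 - \left(5 - 4 \left(\left(-1\right) \left(-1\right)\right)^{2} \cdot 0\right)\right)^{2} = \left(392 - \left(5 - 4 \cdot 1^{2} \cdot 0\right)\right)^{2} = \left(392 - \left(5 - 4 \cdot 1 \cdot 0\right)\right)^{2} = \left(392 + \left(4 \cdot 0 - 5\right)\right)^{2} = \left(392 + \left(0 - 5\right)\right)^{2} = \left(392 - 5\right)^{2} = 387^{2} = 149769$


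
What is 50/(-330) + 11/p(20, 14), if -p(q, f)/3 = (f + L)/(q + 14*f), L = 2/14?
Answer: -1853/33 ≈ -56.151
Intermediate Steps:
L = ⅐ (L = 2*(1/14) = ⅐ ≈ 0.14286)
p(q, f) = -3*(⅐ + f)/(q + 14*f) (p(q, f) = -3*(f + ⅐)/(q + 14*f) = -3*(⅐ + f)/(q + 14*f))
50/(-330) + 11/p(20, 14) = 50/(-330) + 11/((3*(-1 - 7*14)/(7*(20 + 14*14)))) = 50*(-1/330) + 11/((3*(-1 - 98)/(7*(20 + 196)))) = -5/33 + 11/(((3/7)*(-99)/216)) = -5/33 + 11/(((3/7)*(1/216)*(-99))) = -5/33 + 11/(-11/56) = -5/33 + 11*(-56/11) = -5/33 - 56 = -1853/33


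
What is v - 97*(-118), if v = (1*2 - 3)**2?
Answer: 11447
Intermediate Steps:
v = 1 (v = (2 - 3)**2 = (-1)**2 = 1)
v - 97*(-118) = 1 - 97*(-118) = 1 + 11446 = 11447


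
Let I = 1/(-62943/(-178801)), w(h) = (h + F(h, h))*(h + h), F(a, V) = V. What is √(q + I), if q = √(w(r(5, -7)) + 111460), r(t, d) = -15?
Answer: √(11254271343 + 419953052394*√10)/62943 ≈ 18.386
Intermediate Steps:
w(h) = 4*h² (w(h) = (h + h)*(h + h) = (2*h)*(2*h) = 4*h²)
I = 178801/62943 (I = 1/(-62943*(-1/178801)) = 1/(62943/178801) = 178801/62943 ≈ 2.8407)
q = 106*√10 (q = √(4*(-15)² + 111460) = √(4*225 + 111460) = √(900 + 111460) = √112360 = 106*√10 ≈ 335.20)
√(q + I) = √(106*√10 + 178801/62943) = √(178801/62943 + 106*√10)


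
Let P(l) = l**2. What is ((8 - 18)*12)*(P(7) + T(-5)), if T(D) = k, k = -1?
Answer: -5760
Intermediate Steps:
T(D) = -1
((8 - 18)*12)*(P(7) + T(-5)) = ((8 - 18)*12)*(7**2 - 1) = (-10*12)*(49 - 1) = -120*48 = -5760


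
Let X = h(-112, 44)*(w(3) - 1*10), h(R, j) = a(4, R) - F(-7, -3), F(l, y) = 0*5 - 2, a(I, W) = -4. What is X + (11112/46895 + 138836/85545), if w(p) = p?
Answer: 12724829822/802326555 ≈ 15.860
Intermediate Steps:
F(l, y) = -2 (F(l, y) = 0 - 2 = -2)
h(R, j) = -2 (h(R, j) = -4 - 1*(-2) = -4 + 2 = -2)
X = 14 (X = -2*(3 - 1*10) = -2*(3 - 10) = -2*(-7) = 14)
X + (11112/46895 + 138836/85545) = 14 + (11112/46895 + 138836/85545) = 14 + 1492258052/802326555 = 12724829822/802326555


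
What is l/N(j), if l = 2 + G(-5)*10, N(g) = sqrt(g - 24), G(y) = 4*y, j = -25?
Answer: 198*I/7 ≈ 28.286*I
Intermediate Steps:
N(g) = sqrt(-24 + g)
l = -198 (l = 2 + (4*(-5))*10 = 2 - 20*10 = 2 - 200 = -198)
l/N(j) = -198/sqrt(-24 - 25) = -198*(-I/7) = -(-198)*I/7 = 198*I/7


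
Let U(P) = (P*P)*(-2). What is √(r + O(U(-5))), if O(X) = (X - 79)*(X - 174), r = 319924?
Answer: 2*√87205 ≈ 590.61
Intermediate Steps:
U(P) = -2*P² (U(P) = P²*(-2) = -2*P²)
O(X) = (-174 + X)*(-79 + X) (O(X) = (-79 + X)*(-174 + X) = (-174 + X)*(-79 + X))
√(r + O(U(-5))) = √(319924 + (13746 + (-2*(-5)²)² - (-506)*(-5)²)) = √(319924 + (13746 + (-2*25)² - (-506)*25)) = √(319924 + (13746 + (-50)² - 253*(-50))) = √(319924 + (13746 + 2500 + 12650)) = √(319924 + 28896) = √348820 = 2*√87205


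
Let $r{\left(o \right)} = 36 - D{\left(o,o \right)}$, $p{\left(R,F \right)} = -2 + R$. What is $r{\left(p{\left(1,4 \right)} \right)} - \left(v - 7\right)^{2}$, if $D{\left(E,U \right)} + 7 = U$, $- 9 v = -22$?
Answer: $\frac{1883}{81} \approx 23.247$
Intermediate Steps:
$v = \frac{22}{9}$ ($v = \left(- \frac{1}{9}\right) \left(-22\right) = \frac{22}{9} \approx 2.4444$)
$D{\left(E,U \right)} = -7 + U$
$r{\left(o \right)} = 43 - o$ ($r{\left(o \right)} = 36 - \left(-7 + o\right) = 43 - o$)
$r{\left(p{\left(1,4 \right)} \right)} - \left(v - 7\right)^{2} = \left(43 - \left(-2 + 1\right)\right) - \left(\frac{22}{9} - 7\right)^{2} = \left(43 - -1\right) - \left(- \frac{41}{9}\right)^{2} = \left(43 + 1\right) - \frac{1681}{81} = 44 - \frac{1681}{81} = \frac{1883}{81}$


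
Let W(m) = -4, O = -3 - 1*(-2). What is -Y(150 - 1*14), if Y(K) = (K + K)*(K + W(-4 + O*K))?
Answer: -35904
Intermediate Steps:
O = -1 (O = -3 + 2 = -1)
Y(K) = 2*K*(-4 + K) (Y(K) = (K + K)*(K - 4) = (2*K)*(-4 + K) = 2*K*(-4 + K))
-Y(150 - 1*14) = -2*(150 - 1*14)*(-4 + (150 - 1*14)) = -2*(150 - 14)*(-4 + (150 - 14)) = -2*136*(-4 + 136) = -2*136*132 = -1*35904 = -35904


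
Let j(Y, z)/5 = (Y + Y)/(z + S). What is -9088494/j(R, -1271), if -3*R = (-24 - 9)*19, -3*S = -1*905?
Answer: 4404890092/1045 ≈ 4.2152e+6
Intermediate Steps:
S = 905/3 (S = -(-1)*905/3 = -1/3*(-905) = 905/3 ≈ 301.67)
R = 209 (R = -(-24 - 9)*19/3 = -(-11)*19 = -1/3*(-627) = 209)
j(Y, z) = 10*Y/(905/3 + z) (j(Y, z) = 5*((Y + Y)/(z + 905/3)) = 5*((2*Y)/(905/3 + z)) = 5*(2*Y/(905/3 + z)) = 10*Y/(905/3 + z))
-9088494/j(R, -1271) = -9088494/(30*209/(905 + 3*(-1271))) = -9088494/(30*209/(905 - 3813)) = -9088494/(30*209/(-2908)) = -9088494/(30*209*(-1/2908)) = -9088494/(-3135/1454) = -9088494*(-1454/3135) = 4404890092/1045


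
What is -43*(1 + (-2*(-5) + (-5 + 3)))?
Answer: -387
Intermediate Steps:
-43*(1 + (-2*(-5) + (-5 + 3))) = -43*(1 + (10 - 2)) = -43*(1 + 8) = -43*9 = -387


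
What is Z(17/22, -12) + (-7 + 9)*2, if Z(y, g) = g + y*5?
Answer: -91/22 ≈ -4.1364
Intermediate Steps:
Z(y, g) = g + 5*y
Z(17/22, -12) + (-7 + 9)*2 = (-12 + 5*(17/22)) + (-7 + 9)*2 = (-12 + 5*(17*(1/22))) + 2*2 = (-12 + 5*(17/22)) + 4 = (-12 + 85/22) + 4 = -179/22 + 4 = -91/22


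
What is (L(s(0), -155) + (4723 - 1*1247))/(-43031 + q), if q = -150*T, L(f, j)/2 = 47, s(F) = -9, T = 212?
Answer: -3570/74831 ≈ -0.047707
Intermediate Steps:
L(f, j) = 94 (L(f, j) = 2*47 = 94)
q = -31800 (q = -150*212 = -31800)
(L(s(0), -155) + (4723 - 1*1247))/(-43031 + q) = (94 + (4723 - 1*1247))/(-43031 - 31800) = (94 + (4723 - 1247))/(-74831) = (94 + 3476)*(-1/74831) = 3570*(-1/74831) = -3570/74831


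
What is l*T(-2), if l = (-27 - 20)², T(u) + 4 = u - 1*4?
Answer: -22090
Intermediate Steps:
T(u) = -8 + u (T(u) = -4 + (u - 1*4) = -4 + (u - 4) = -4 + (-4 + u) = -8 + u)
l = 2209 (l = (-47)² = 2209)
l*T(-2) = 2209*(-8 - 2) = 2209*(-10) = -22090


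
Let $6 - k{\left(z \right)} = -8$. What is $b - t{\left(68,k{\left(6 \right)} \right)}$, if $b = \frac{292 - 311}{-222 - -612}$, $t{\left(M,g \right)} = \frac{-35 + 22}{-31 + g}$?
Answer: $- \frac{5393}{6630} \approx -0.81342$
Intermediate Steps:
$k{\left(z \right)} = 14$ ($k{\left(z \right)} = 6 - -8 = 6 + 8 = 14$)
$t{\left(M,g \right)} = - \frac{13}{-31 + g}$
$b = - \frac{19}{390}$ ($b = - \frac{19}{-222 + 612} = - \frac{19}{390} \approx -0.048718$)
$b - t{\left(68,k{\left(6 \right)} \right)} = - \frac{19}{390} - - \frac{13}{-31 + 14} = - \frac{19}{390} - - \frac{13}{-17} = - \frac{19}{390} - \left(-13\right) \left(- \frac{1}{17}\right) = - \frac{19}{390} - \frac{13}{17} = - \frac{5393}{6630}$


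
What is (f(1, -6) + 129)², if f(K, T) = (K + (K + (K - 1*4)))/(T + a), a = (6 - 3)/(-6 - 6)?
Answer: 10426441/625 ≈ 16682.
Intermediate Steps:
a = -¼ (a = 3/(-12) = 3*(-1/12) = -¼ ≈ -0.25000)
f(K, T) = (-4 + 3*K)/(-¼ + T) (f(K, T) = (K + (K + (K - 1*4)))/(T - ¼) = (K + (K + (K - 4)))/(-¼ + T) = (K + (K + (-4 + K)))/(-¼ + T) = (K + (-4 + 2*K))/(-¼ + T) = (-4 + 3*K)/(-¼ + T))
(f(1, -6) + 129)² = (4*(-4 + 3*1)/(-1 + 4*(-6)) + 129)² = (4*(-4 + 3)/(-1 - 24) + 129)² = (4*(-1)/(-25) + 129)² = (4*(-1/25)*(-1) + 129)² = (4/25 + 129)² = (3229/25)² = 10426441/625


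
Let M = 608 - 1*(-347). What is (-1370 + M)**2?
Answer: 172225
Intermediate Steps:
M = 955 (M = 608 + 347 = 955)
(-1370 + M)**2 = (-1370 + 955)**2 = (-415)**2 = 172225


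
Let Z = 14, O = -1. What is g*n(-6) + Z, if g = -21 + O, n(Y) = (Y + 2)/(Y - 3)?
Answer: 38/9 ≈ 4.2222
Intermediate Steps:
n(Y) = (2 + Y)/(-3 + Y)
g = -22 (g = -21 - 1 = -22)
g*n(-6) + Z = -22*(2 - 6)/(-3 - 6) + 14 = -22*(-4)/(-9) + 14 = -(-22)*(-4)/9 + 14 = -22*4/9 + 14 = -88/9 + 14 = 38/9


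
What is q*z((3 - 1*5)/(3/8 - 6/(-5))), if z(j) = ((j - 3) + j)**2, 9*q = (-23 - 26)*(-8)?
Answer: 974408/729 ≈ 1336.6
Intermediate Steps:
q = 392/9 (q = ((-23 - 26)*(-8))/9 = (-49*(-8))/9 = (1/9)*392 = 392/9 ≈ 43.556)
z(j) = (-3 + 2*j)**2 (z(j) = ((-3 + j) + j)**2 = (-3 + 2*j)**2)
q*z((3 - 1*5)/(3/8 - 6/(-5))) = 392*(-3 + 2*((3 - 1*5)/(3/8 - 6/(-5))))**2/9 = 392*(-3 + 2*((3 - 5)/(3*(1/8) - 6*(-1/5))))**2/9 = 392*(-3 + 2*(-2/(3/8 + 6/5)))**2/9 = 392*(-3 + 2*(-2/63/40))**2/9 = 392*(-3 + 2*(-2*40/63))**2/9 = 392*(-3 + 2*(-80/63))**2/9 = 392*(-3 - 160/63)**2/9 = 392*(-349/63)**2/9 = (392/9)*(121801/3969) = 974408/729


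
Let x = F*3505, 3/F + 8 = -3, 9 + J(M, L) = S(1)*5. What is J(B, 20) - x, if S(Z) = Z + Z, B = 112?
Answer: 10526/11 ≈ 956.91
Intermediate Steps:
S(Z) = 2*Z
J(M, L) = 1 (J(M, L) = -9 + (2*1)*5 = -9 + 2*5 = -9 + 10 = 1)
F = -3/11 (F = 3/(-8 - 3) = 3/(-11) = 3*(-1/11) = -3/11 ≈ -0.27273)
x = -10515/11 (x = -3/11*3505 = -10515/11 ≈ -955.91)
J(B, 20) - x = 1 - 1*(-10515/11) = 1 + 10515/11 = 10526/11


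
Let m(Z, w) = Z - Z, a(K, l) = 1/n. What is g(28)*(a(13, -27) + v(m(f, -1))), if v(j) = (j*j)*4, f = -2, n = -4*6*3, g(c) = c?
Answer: -7/18 ≈ -0.38889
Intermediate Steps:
n = -72 (n = -24*3 = -72)
a(K, l) = -1/72 (a(K, l) = 1/(-72) = -1/72)
m(Z, w) = 0
v(j) = 4*j² (v(j) = j²*4 = 4*j²)
g(28)*(a(13, -27) + v(m(f, -1))) = 28*(-1/72 + 4*0²) = 28*(-1/72 + 4*0) = 28*(-1/72 + 0) = 28*(-1/72) = -7/18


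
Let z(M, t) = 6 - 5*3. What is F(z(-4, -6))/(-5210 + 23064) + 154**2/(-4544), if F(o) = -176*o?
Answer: -52028471/10141072 ≈ -5.1305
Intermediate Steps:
z(M, t) = -9 (z(M, t) = 6 - 15 = -9)
F(z(-4, -6))/(-5210 + 23064) + 154**2/(-4544) = (-176*(-9))/(-5210 + 23064) + 154**2/(-4544) = 1584/17854 + 23716*(-1/4544) = 1584*(1/17854) - 5929/1136 = 792/8927 - 5929/1136 = -52028471/10141072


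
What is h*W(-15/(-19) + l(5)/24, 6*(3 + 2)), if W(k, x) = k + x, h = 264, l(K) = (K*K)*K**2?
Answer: 285065/19 ≈ 15003.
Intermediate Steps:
l(K) = K**4 (l(K) = K**2*K**2 = K**4)
h*W(-15/(-19) + l(5)/24, 6*(3 + 2)) = 264*((-15/(-19) + 5**4/24) + 6*(3 + 2)) = 264*((-15*(-1/19) + 625*(1/24)) + 6*5) = 264*((15/19 + 625/24) + 30) = 264*(12235/456 + 30) = 264*(25915/456) = 285065/19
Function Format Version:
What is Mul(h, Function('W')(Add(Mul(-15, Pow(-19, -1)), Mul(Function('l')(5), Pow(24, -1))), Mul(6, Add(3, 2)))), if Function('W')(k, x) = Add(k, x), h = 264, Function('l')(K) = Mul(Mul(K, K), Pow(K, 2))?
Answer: Rational(285065, 19) ≈ 15003.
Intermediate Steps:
Function('l')(K) = Pow(K, 4) (Function('l')(K) = Mul(Pow(K, 2), Pow(K, 2)) = Pow(K, 4))
Mul(h, Function('W')(Add(Mul(-15, Pow(-19, -1)), Mul(Function('l')(5), Pow(24, -1))), Mul(6, Add(3, 2)))) = Mul(264, Add(Add(Mul(-15, Pow(-19, -1)), Mul(Pow(5, 4), Pow(24, -1))), Mul(6, Add(3, 2)))) = Mul(264, Add(Add(Mul(-15, Rational(-1, 19)), Mul(625, Rational(1, 24))), Mul(6, 5))) = Mul(264, Add(Add(Rational(15, 19), Rational(625, 24)), 30)) = Mul(264, Add(Rational(12235, 456), 30)) = Mul(264, Rational(25915, 456)) = Rational(285065, 19)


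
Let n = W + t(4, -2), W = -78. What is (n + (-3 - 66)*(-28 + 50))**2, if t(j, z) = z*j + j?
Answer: 2560000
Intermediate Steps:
t(j, z) = j + j*z (t(j, z) = j*z + j = j + j*z)
n = -82 (n = -78 + 4*(1 - 2) = -78 + 4*(-1) = -78 - 4 = -82)
(n + (-3 - 66)*(-28 + 50))**2 = (-82 + (-3 - 66)*(-28 + 50))**2 = (-82 - 69*22)**2 = (-82 - 1518)**2 = (-1600)**2 = 2560000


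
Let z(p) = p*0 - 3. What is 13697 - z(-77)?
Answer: 13700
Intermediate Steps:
z(p) = -3 (z(p) = 0 - 3 = -3)
13697 - z(-77) = 13697 - 1*(-3) = 13697 + 3 = 13700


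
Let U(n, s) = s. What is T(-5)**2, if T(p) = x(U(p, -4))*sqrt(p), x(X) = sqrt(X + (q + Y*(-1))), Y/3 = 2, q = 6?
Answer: 20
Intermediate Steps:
Y = 6 (Y = 3*2 = 6)
x(X) = sqrt(X) (x(X) = sqrt(X + (6 + 6*(-1))) = sqrt(X + (6 - 6)) = sqrt(X + 0) = sqrt(X))
T(p) = 2*I*sqrt(p) (T(p) = sqrt(-4)*sqrt(p) = (2*I)*sqrt(p) = 2*I*sqrt(p))
T(-5)**2 = (2*I*sqrt(-5))**2 = (2*I*(I*sqrt(5)))**2 = (-2*sqrt(5))**2 = 20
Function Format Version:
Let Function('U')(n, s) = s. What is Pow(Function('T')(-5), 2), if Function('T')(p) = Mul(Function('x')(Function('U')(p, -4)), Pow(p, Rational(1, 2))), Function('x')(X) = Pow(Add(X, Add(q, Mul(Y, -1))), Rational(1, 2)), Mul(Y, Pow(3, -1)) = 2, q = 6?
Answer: 20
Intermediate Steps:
Y = 6 (Y = Mul(3, 2) = 6)
Function('x')(X) = Pow(X, Rational(1, 2)) (Function('x')(X) = Pow(Add(X, Add(6, Mul(6, -1))), Rational(1, 2)) = Pow(Add(X, Add(6, -6)), Rational(1, 2)) = Pow(Add(X, 0), Rational(1, 2)) = Pow(X, Rational(1, 2)))
Function('T')(p) = Mul(2, I, Pow(p, Rational(1, 2))) (Function('T')(p) = Mul(Pow(-4, Rational(1, 2)), Pow(p, Rational(1, 2))) = Mul(Mul(2, I), Pow(p, Rational(1, 2))) = Mul(2, I, Pow(p, Rational(1, 2))))
Pow(Function('T')(-5), 2) = Pow(Mul(2, I, Pow(-5, Rational(1, 2))), 2) = Pow(Mul(2, I, Mul(I, Pow(5, Rational(1, 2)))), 2) = Pow(Mul(-2, Pow(5, Rational(1, 2))), 2) = 20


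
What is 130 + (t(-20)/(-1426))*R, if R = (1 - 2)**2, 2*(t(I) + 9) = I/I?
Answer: 370777/2852 ≈ 130.01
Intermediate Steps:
t(I) = -17/2 (t(I) = -9 + (I/I)/2 = -9 + (1/2)*1 = -9 + 1/2 = -17/2)
R = 1 (R = (-1)**2 = 1)
130 + (t(-20)/(-1426))*R = 130 - 17/2/(-1426)*1 = 130 - 17/2*(-1/1426)*1 = 130 + (17/2852)*1 = 130 + 17/2852 = 370777/2852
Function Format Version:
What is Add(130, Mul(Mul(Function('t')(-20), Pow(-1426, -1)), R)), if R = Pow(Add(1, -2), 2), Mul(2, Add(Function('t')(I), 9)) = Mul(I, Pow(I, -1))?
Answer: Rational(370777, 2852) ≈ 130.01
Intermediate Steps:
Function('t')(I) = Rational(-17, 2) (Function('t')(I) = Add(-9, Mul(Rational(1, 2), Mul(I, Pow(I, -1)))) = Add(-9, Mul(Rational(1, 2), 1)) = Add(-9, Rational(1, 2)) = Rational(-17, 2))
R = 1 (R = Pow(-1, 2) = 1)
Add(130, Mul(Mul(Function('t')(-20), Pow(-1426, -1)), R)) = Add(130, Mul(Mul(Rational(-17, 2), Pow(-1426, -1)), 1)) = Add(130, Mul(Mul(Rational(-17, 2), Rational(-1, 1426)), 1)) = Add(130, Mul(Rational(17, 2852), 1)) = Add(130, Rational(17, 2852)) = Rational(370777, 2852)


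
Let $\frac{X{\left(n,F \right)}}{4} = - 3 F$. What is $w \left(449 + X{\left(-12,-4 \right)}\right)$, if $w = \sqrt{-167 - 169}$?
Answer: $1988 i \sqrt{21} \approx 9110.2 i$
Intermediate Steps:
$w = 4 i \sqrt{21}$ ($w = \sqrt{-336} = 4 i \sqrt{21} \approx 18.33 i$)
$X{\left(n,F \right)} = - 12 F$ ($X{\left(n,F \right)} = 4 \left(- 3 F\right) = - 12 F$)
$w \left(449 + X{\left(-12,-4 \right)}\right) = 4 i \sqrt{21} \left(449 - -48\right) = 4 i \sqrt{21} \left(449 + 48\right) = 4 i \sqrt{21} \cdot 497 = 1988 i \sqrt{21}$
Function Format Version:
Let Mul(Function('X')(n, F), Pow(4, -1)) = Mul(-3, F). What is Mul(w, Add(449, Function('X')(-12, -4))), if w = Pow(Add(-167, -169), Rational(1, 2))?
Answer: Mul(1988, I, Pow(21, Rational(1, 2))) ≈ Mul(9110.2, I)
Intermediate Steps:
w = Mul(4, I, Pow(21, Rational(1, 2))) (w = Pow(-336, Rational(1, 2)) = Mul(4, I, Pow(21, Rational(1, 2))) ≈ Mul(18.330, I))
Function('X')(n, F) = Mul(-12, F) (Function('X')(n, F) = Mul(4, Mul(-3, F)) = Mul(-12, F))
Mul(w, Add(449, Function('X')(-12, -4))) = Mul(Mul(4, I, Pow(21, Rational(1, 2))), Add(449, Mul(-12, -4))) = Mul(Mul(4, I, Pow(21, Rational(1, 2))), Add(449, 48)) = Mul(Mul(4, I, Pow(21, Rational(1, 2))), 497) = Mul(1988, I, Pow(21, Rational(1, 2)))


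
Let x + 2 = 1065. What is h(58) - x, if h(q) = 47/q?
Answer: -61607/58 ≈ -1062.2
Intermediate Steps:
x = 1063 (x = -2 + 1065 = 1063)
h(58) - x = 47/58 - 1*1063 = 47*(1/58) - 1063 = 47/58 - 1063 = -61607/58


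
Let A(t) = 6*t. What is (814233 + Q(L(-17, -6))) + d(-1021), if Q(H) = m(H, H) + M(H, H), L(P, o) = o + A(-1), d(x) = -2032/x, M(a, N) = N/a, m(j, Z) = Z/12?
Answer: 831333925/1021 ≈ 8.1424e+5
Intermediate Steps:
m(j, Z) = Z/12 (m(j, Z) = Z*(1/12) = Z/12)
L(P, o) = -6 + o (L(P, o) = o + 6*(-1) = o - 6 = -6 + o)
Q(H) = 1 + H/12 (Q(H) = H/12 + H/H = H/12 + 1 = 1 + H/12)
(814233 + Q(L(-17, -6))) + d(-1021) = (814233 + (1 + (-6 - 6)/12)) - 2032/(-1021) = (814233 + (1 + (1/12)*(-12))) - 2032*(-1/1021) = (814233 + (1 - 1)) + 2032/1021 = (814233 + 0) + 2032/1021 = 814233 + 2032/1021 = 831333925/1021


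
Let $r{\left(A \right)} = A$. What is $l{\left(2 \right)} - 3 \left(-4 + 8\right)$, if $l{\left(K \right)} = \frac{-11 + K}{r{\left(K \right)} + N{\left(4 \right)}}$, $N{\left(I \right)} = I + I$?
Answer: $- \frac{129}{10} \approx -12.9$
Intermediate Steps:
$N{\left(I \right)} = 2 I$
$l{\left(K \right)} = \frac{-11 + K}{8 + K}$ ($l{\left(K \right)} = \frac{-11 + K}{K + 2 \cdot 4} = \frac{-11 + K}{K + 8} = \frac{-11 + K}{8 + K}$)
$l{\left(2 \right)} - 3 \left(-4 + 8\right) = \frac{-11 + 2}{8 + 2} - 3 \left(-4 + 8\right) = \frac{1}{10} \left(-9\right) - 12 = - \frac{9}{10} - 12 = - \frac{129}{10}$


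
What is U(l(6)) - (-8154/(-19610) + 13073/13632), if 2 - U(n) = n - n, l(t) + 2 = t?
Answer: 83565091/133661760 ≈ 0.62520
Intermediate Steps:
l(t) = -2 + t
U(n) = 2 (U(n) = 2 - (n - n) = 2 - 1*0 = 2 + 0 = 2)
U(l(6)) - (-8154/(-19610) + 13073/13632) = 2 - (-8154/(-19610) + 13073/13632) = 2 - (-8154*(-1/19610) + 13073*(1/13632)) = 2 - (4077/9805 + 13073/13632) = 2 - 1*183758429/133661760 = 2 - 183758429/133661760 = 83565091/133661760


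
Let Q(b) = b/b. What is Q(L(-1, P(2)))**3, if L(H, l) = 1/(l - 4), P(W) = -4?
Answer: 1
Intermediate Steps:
L(H, l) = 1/(-4 + l)
Q(b) = 1
Q(L(-1, P(2)))**3 = 1**3 = 1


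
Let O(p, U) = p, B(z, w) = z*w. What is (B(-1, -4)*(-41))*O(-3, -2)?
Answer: 492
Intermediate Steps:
B(z, w) = w*z
(B(-1, -4)*(-41))*O(-3, -2) = (-4*(-1)*(-41))*(-3) = (4*(-41))*(-3) = -164*(-3) = 492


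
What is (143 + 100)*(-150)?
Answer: -36450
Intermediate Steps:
(143 + 100)*(-150) = 243*(-150) = -36450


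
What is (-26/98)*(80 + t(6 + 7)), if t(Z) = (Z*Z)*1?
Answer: -3237/49 ≈ -66.061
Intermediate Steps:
t(Z) = Z**2 (t(Z) = Z**2*1 = Z**2)
(-26/98)*(80 + t(6 + 7)) = (-26/98)*(80 + (6 + 7)**2) = (-26*1/98)*(80 + 13**2) = -13*(80 + 169)/49 = -13/49*249 = -3237/49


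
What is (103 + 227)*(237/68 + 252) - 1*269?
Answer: 2857399/34 ≈ 84041.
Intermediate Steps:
(103 + 227)*(237/68 + 252) - 1*269 = 330*(237*(1/68) + 252) - 269 = 330*(237/68 + 252) - 269 = 330*(17373/68) - 269 = 2866545/34 - 269 = 2857399/34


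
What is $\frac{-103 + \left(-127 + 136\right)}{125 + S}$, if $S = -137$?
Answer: $\frac{47}{6} \approx 7.8333$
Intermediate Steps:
$\frac{-103 + \left(-127 + 136\right)}{125 + S} = \frac{-103 + \left(-127 + 136\right)}{125 - 137} = \frac{-103 + 9}{-12} = \left(-94\right) \left(- \frac{1}{12}\right) = \frac{47}{6}$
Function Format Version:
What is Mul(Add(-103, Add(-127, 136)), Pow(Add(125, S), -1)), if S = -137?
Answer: Rational(47, 6) ≈ 7.8333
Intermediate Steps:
Mul(Add(-103, Add(-127, 136)), Pow(Add(125, S), -1)) = Mul(Add(-103, Add(-127, 136)), Pow(Add(125, -137), -1)) = Mul(Add(-103, 9), Pow(-12, -1)) = Mul(-94, Rational(-1, 12)) = Rational(47, 6)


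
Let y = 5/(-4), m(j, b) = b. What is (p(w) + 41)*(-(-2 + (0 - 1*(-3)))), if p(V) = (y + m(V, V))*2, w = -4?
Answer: -61/2 ≈ -30.500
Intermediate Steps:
y = -5/4 (y = 5*(-¼) = -5/4 ≈ -1.2500)
p(V) = -5/2 + 2*V (p(V) = (-5/4 + V)*2 = -5/2 + 2*V)
(p(w) + 41)*(-(-2 + (0 - 1*(-3)))) = ((-5/2 + 2*(-4)) + 41)*(-(-2 + (0 - 1*(-3)))) = ((-5/2 - 8) + 41)*(-(-2 + (0 + 3))) = (-21/2 + 41)*(-(-2 + 3)) = 61*(-1*1)/2 = (61/2)*(-1) = -61/2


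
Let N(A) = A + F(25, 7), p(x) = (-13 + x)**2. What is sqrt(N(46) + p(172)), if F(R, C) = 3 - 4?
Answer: 3*sqrt(2814) ≈ 159.14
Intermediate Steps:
F(R, C) = -1
N(A) = -1 + A (N(A) = A - 1 = -1 + A)
sqrt(N(46) + p(172)) = sqrt((-1 + 46) + (-13 + 172)**2) = sqrt(45 + 159**2) = sqrt(45 + 25281) = sqrt(25326) = 3*sqrt(2814)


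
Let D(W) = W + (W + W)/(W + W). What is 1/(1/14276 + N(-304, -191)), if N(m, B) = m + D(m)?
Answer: -14276/8665531 ≈ -0.0016474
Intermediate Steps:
D(W) = 1 + W (D(W) = W + (2*W)/((2*W)) = W + (2*W)*(1/(2*W)) = W + 1 = 1 + W)
N(m, B) = 1 + 2*m (N(m, B) = m + (1 + m) = 1 + 2*m)
1/(1/14276 + N(-304, -191)) = 1/(1/14276 + (1 + 2*(-304))) = 1/(1/14276 + (1 - 608)) = 1/(1/14276 - 607) = 1/(-8665531/14276) = -14276/8665531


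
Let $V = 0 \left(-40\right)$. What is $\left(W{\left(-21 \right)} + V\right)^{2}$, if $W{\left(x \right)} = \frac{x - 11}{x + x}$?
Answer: $\frac{256}{441} \approx 0.5805$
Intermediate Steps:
$W{\left(x \right)} = \frac{-11 + x}{2 x}$
$V = 0$
$\left(W{\left(-21 \right)} + V\right)^{2} = \left(\frac{-11 - 21}{2 \left(-21\right)} + 0\right)^{2} = \left(\frac{1}{2} \left(- \frac{1}{21}\right) \left(-32\right) + 0\right)^{2} = \left(\frac{16}{21} + 0\right)^{2} = \left(\frac{16}{21}\right)^{2} = \frac{256}{441}$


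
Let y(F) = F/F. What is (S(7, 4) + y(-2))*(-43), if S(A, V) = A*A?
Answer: -2150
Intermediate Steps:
y(F) = 1
S(A, V) = A²
(S(7, 4) + y(-2))*(-43) = (7² + 1)*(-43) = (49 + 1)*(-43) = 50*(-43) = -2150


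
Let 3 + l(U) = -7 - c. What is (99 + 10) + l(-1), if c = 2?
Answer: 97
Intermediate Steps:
l(U) = -12 (l(U) = -3 + (-7 - 1*2) = -3 + (-7 - 2) = -3 - 9 = -12)
(99 + 10) + l(-1) = (99 + 10) - 12 = 109 - 12 = 97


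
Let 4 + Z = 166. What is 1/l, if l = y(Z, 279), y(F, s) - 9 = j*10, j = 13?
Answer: 1/139 ≈ 0.0071942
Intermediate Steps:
Z = 162 (Z = -4 + 166 = 162)
y(F, s) = 139 (y(F, s) = 9 + 13*10 = 9 + 130 = 139)
l = 139
1/l = 1/139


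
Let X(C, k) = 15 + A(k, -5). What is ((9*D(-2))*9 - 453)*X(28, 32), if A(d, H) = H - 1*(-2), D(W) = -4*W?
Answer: 2340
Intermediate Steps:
A(d, H) = 2 + H (A(d, H) = H + 2 = 2 + H)
X(C, k) = 12 (X(C, k) = 15 + (2 - 5) = 15 - 3 = 12)
((9*D(-2))*9 - 453)*X(28, 32) = ((9*(-4*(-2)))*9 - 453)*12 = ((9*8)*9 - 453)*12 = (72*9 - 453)*12 = (648 - 453)*12 = 195*12 = 2340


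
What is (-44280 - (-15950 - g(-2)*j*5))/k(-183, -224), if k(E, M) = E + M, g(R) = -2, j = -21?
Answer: 760/11 ≈ 69.091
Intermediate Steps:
(-44280 - (-15950 - g(-2)*j*5))/k(-183, -224) = (-44280 - (-15950 - (-2*(-21))*5))/(-183 - 224) = (-44280 - (-15950 - 42*5))/(-407) = (-44280 - (-15950 - 1*210))*(-1/407) = (-44280 - (-15950 - 210))*(-1/407) = (-44280 - 1*(-16160))*(-1/407) = (-44280 + 16160)*(-1/407) = -28120*(-1/407) = 760/11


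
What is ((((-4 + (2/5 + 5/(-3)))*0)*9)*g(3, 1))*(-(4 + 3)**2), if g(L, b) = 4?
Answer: 0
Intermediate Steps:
((((-4 + (2/5 + 5/(-3)))*0)*9)*g(3, 1))*(-(4 + 3)**2) = ((((-4 + (2/5 + 5/(-3)))*0)*9)*4)*(-(4 + 3)**2) = ((((-4 + (2*(1/5) + 5*(-1/3)))*0)*9)*4)*(-1*7**2) = ((((-4 + (2/5 - 5/3))*0)*9)*4)*(-1*49) = ((((-4 - 19/15)*0)*9)*4)*(-49) = ((-79/15*0*9)*4)*(-49) = ((0*9)*4)*(-49) = (0*4)*(-49) = 0*(-49) = 0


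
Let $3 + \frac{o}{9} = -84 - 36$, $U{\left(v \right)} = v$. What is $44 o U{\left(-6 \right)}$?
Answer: $292248$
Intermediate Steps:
$o = -1107$ ($o = -27 + 9 \left(-84 - 36\right) = -27 + 9 \left(-120\right) = -27 - 1080 = -1107$)
$44 o U{\left(-6 \right)} = 44 \left(-1107\right) \left(-6\right) = \left(-48708\right) \left(-6\right) = 292248$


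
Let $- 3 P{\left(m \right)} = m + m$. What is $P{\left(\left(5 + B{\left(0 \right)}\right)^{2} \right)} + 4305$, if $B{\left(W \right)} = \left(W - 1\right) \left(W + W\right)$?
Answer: $\frac{12865}{3} \approx 4288.3$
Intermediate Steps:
$B{\left(W \right)} = 2 W \left(-1 + W\right)$ ($B{\left(W \right)} = \left(-1 + W\right) 2 W = 2 W \left(-1 + W\right)$)
$P{\left(m \right)} = - \frac{2 m}{3}$ ($P{\left(m \right)} = - \frac{m + m}{3} = - \frac{2 m}{3}$)
$P{\left(\left(5 + B{\left(0 \right)}\right)^{2} \right)} + 4305 = - \frac{2 \left(5 + 2 \cdot 0 \left(-1 + 0\right)\right)^{2}}{3} + 4305 = - \frac{2 \left(5 + 2 \cdot 0 \left(-1\right)\right)^{2}}{3} + 4305 = - \frac{2 \left(5 + 0\right)^{2}}{3} + 4305 = - \frac{2 \cdot 5^{2}}{3} + 4305 = \left(- \frac{2}{3}\right) 25 + 4305 = - \frac{50}{3} + 4305 = \frac{12865}{3}$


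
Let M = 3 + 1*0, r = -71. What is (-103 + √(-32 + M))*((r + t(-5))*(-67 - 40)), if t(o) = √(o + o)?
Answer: -107*(71 - I*√10)*(103 - I*√29) ≈ -7.8067e+5 + 75763.0*I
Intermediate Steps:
t(o) = √2*√o (t(o) = √(2*o) = √2*√o)
M = 3 (M = 3 + 0 = 3)
(-103 + √(-32 + M))*((r + t(-5))*(-67 - 40)) = (-103 + √(-32 + 3))*((-71 + √2*√(-5))*(-67 - 40)) = (-103 + √(-29))*((-71 + √2*(I*√5))*(-107)) = (-103 + I*√29)*((-71 + I*√10)*(-107)) = (-103 + I*√29)*(7597 - 107*I*√10)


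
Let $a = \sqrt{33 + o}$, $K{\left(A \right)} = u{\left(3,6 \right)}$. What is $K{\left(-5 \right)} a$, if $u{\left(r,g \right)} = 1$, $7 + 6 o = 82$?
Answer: $\frac{\sqrt{182}}{2} \approx 6.7454$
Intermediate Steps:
$o = \frac{25}{2}$ ($o = - \frac{7}{6} + \frac{1}{6} \cdot 82 = - \frac{7}{6} + \frac{41}{3} = \frac{25}{2} \approx 12.5$)
$K{\left(A \right)} = 1$
$a = \frac{\sqrt{182}}{2}$ ($a = \sqrt{33 + \frac{25}{2}} = \sqrt{\frac{91}{2}} = \frac{\sqrt{182}}{2} \approx 6.7454$)
$K{\left(-5 \right)} a = 1 \frac{\sqrt{182}}{2} = \frac{\sqrt{182}}{2}$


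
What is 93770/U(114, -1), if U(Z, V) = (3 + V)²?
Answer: 46885/2 ≈ 23443.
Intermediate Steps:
93770/U(114, -1) = 93770/((3 - 1)²) = 93770/(2²) = 93770/4 = 93770*(¼) = 46885/2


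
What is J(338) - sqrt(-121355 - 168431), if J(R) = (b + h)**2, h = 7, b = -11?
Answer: 16 - 7*I*sqrt(5914) ≈ 16.0 - 538.32*I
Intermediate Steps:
J(R) = 16 (J(R) = (-11 + 7)**2 = (-4)**2 = 16)
J(338) - sqrt(-121355 - 168431) = 16 - sqrt(-121355 - 168431) = 16 - sqrt(-289786) = 16 - 7*I*sqrt(5914)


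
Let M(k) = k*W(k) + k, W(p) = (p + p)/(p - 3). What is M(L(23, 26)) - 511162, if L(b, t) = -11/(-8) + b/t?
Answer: -4093477651/8008 ≈ -5.1117e+5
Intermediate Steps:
L(b, t) = 11/8 + b/t (L(b, t) = -11*(-1/8) + b/t = 11/8 + b/t)
W(p) = 2*p/(-3 + p) (W(p) = (2*p)/(-3 + p) = 2*p/(-3 + p))
M(k) = k + 2*k**2/(-3 + k) (M(k) = k*(2*k/(-3 + k)) + k = 2*k**2/(-3 + k) + k = k + 2*k**2/(-3 + k))
M(L(23, 26)) - 511162 = 3*(11/8 + 23/26)*(-1 + (11/8 + 23/26))/(-3 + (11/8 + 23/26)) - 511162 = 3*(235/104)*(-1 + 235/104)/(-3 + 235/104) - 511162 = 3*(235/104)*(131/104)/(-77/104) - 511162 = 3*(235/104)*(-104/77)*(131/104) - 511162 = -92355/8008 - 511162 = -4093477651/8008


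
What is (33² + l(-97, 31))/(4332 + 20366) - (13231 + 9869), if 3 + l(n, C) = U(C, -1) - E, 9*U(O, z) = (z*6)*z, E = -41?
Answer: -1711568017/74094 ≈ -23100.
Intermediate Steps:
U(O, z) = 2*z²/3 (U(O, z) = ((z*6)*z)/9 = ((6*z)*z)/9 = (6*z²)/9 = 2*z²/3)
l(n, C) = 116/3 (l(n, C) = -3 + ((⅔)*(-1)² - 1*(-41)) = -3 + ((⅔)*1 + 41) = -3 + (⅔ + 41) = -3 + 125/3 = 116/3)
(33² + l(-97, 31))/(4332 + 20366) - (13231 + 9869) = (33² + 116/3)/(4332 + 20366) - (13231 + 9869) = (1089 + 116/3)/24698 - 1*23100 = (3383/3)*(1/24698) - 23100 = 3383/74094 - 23100 = -1711568017/74094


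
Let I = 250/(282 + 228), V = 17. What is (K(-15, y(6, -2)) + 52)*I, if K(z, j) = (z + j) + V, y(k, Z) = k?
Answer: 500/17 ≈ 29.412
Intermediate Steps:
K(z, j) = 17 + j + z (K(z, j) = (z + j) + 17 = (j + z) + 17 = 17 + j + z)
I = 25/51 (I = 250/510 = 250*(1/510) = 25/51 ≈ 0.49020)
(K(-15, y(6, -2)) + 52)*I = ((17 + 6 - 15) + 52)*(25/51) = (8 + 52)*(25/51) = 60*(25/51) = 500/17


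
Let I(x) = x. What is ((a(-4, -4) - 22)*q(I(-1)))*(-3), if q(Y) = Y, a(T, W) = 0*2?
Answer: -66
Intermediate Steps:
a(T, W) = 0
((a(-4, -4) - 22)*q(I(-1)))*(-3) = ((0 - 22)*(-1))*(-3) = -22*(-1)*(-3) = 22*(-3) = -66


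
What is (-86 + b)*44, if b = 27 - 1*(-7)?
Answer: -2288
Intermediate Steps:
b = 34 (b = 27 + 7 = 34)
(-86 + b)*44 = (-86 + 34)*44 = -52*44 = -2288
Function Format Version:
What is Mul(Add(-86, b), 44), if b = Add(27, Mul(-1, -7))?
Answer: -2288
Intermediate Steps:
b = 34 (b = Add(27, 7) = 34)
Mul(Add(-86, b), 44) = Mul(Add(-86, 34), 44) = Mul(-52, 44) = -2288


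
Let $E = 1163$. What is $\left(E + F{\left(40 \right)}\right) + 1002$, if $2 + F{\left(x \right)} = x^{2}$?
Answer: $3763$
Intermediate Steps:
$F{\left(x \right)} = -2 + x^{2}$
$\left(E + F{\left(40 \right)}\right) + 1002 = \left(1163 - \left(2 - 40^{2}\right)\right) + 1002 = \left(1163 + \left(-2 + 1600\right)\right) + 1002 = \left(1163 + 1598\right) + 1002 = 2761 + 1002 = 3763$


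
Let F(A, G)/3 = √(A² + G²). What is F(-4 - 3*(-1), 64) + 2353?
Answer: 2353 + 3*√4097 ≈ 2545.0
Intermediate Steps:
F(A, G) = 3*√(A² + G²)
F(-4 - 3*(-1), 64) + 2353 = 3*√((-4 - 3*(-1))² + 64²) + 2353 = 3*√((-4 + 3)² + 4096) + 2353 = 3*√((-1)² + 4096) + 2353 = 3*√(1 + 4096) + 2353 = 3*√4097 + 2353 = 2353 + 3*√4097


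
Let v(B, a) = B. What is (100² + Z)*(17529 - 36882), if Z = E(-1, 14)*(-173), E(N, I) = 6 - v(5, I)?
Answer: -190181931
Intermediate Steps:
E(N, I) = 1 (E(N, I) = 6 - 1*5 = 6 - 5 = 1)
Z = -173 (Z = 1*(-173) = -173)
(100² + Z)*(17529 - 36882) = (100² - 173)*(17529 - 36882) = (10000 - 173)*(-19353) = 9827*(-19353) = -190181931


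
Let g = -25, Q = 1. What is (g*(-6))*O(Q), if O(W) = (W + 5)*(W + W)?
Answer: 1800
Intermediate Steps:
O(W) = 2*W*(5 + W) (O(W) = (5 + W)*(2*W) = 2*W*(5 + W))
(g*(-6))*O(Q) = (-25*(-6))*(2*1*(5 + 1)) = 150*(2*1*6) = 150*12 = 1800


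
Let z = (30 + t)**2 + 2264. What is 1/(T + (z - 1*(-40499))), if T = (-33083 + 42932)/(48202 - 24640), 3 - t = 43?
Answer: 1122/48092755 ≈ 2.3330e-5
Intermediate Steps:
t = -40 (t = 3 - 1*43 = 3 - 43 = -40)
z = 2364 (z = (30 - 40)**2 + 2264 = (-10)**2 + 2264 = 100 + 2264 = 2364)
T = 469/1122 (T = 9849/23562 = 9849*(1/23562) = 469/1122 ≈ 0.41800)
1/(T + (z - 1*(-40499))) = 1/(469/1122 + (2364 - 1*(-40499))) = 1/(469/1122 + (2364 + 40499)) = 1/(469/1122 + 42863) = 1/(48092755/1122) = 1122/48092755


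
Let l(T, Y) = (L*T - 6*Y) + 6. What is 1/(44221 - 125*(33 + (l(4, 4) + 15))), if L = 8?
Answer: 1/36471 ≈ 2.7419e-5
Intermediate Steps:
l(T, Y) = 6 - 6*Y + 8*T (l(T, Y) = (8*T - 6*Y) + 6 = (-6*Y + 8*T) + 6 = 6 - 6*Y + 8*T)
1/(44221 - 125*(33 + (l(4, 4) + 15))) = 1/(44221 - 125*(33 + ((6 - 6*4 + 8*4) + 15))) = 1/(44221 - 125*(33 + ((6 - 24 + 32) + 15))) = 1/(44221 - 125*(33 + (14 + 15))) = 1/(44221 - 125*(33 + 29)) = 1/(44221 - 125*62) = 1/(44221 - 7750) = 1/36471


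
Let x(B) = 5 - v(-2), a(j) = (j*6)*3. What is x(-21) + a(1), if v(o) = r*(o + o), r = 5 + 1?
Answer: 47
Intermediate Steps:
r = 6
a(j) = 18*j (a(j) = (6*j)*3 = 18*j)
v(o) = 12*o (v(o) = 6*(o + o) = 6*(2*o) = 12*o)
x(B) = 29 (x(B) = 5 - 12*(-2) = 5 - 1*(-24) = 5 + 24 = 29)
x(-21) + a(1) = 29 + 18*1 = 29 + 18 = 47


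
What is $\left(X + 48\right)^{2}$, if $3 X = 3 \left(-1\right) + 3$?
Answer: $2304$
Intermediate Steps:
$X = 0$ ($X = \frac{3 \left(-1\right) + 3}{3} = \frac{-3 + 3}{3} = \frac{1}{3} \cdot 0 = 0$)
$\left(X + 48\right)^{2} = \left(0 + 48\right)^{2} = 48^{2} = 2304$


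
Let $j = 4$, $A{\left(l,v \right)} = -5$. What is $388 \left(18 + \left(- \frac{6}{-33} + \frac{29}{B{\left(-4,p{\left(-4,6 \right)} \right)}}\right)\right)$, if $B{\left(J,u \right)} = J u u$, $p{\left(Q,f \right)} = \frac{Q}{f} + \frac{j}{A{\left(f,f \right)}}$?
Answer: $\frac{2781475}{484} \approx 5746.9$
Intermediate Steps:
$p{\left(Q,f \right)} = - \frac{4}{5} + \frac{Q}{f}$ ($p{\left(Q,f \right)} = \frac{Q}{f} + \frac{4}{-5} = \frac{Q}{f} + 4 \left(- \frac{1}{5}\right) = \frac{Q}{f} - \frac{4}{5} = - \frac{4}{5} + \frac{Q}{f}$)
$B{\left(J,u \right)} = J u^{2}$
$388 \left(18 + \left(- \frac{6}{-33} + \frac{29}{B{\left(-4,p{\left(-4,6 \right)} \right)}}\right)\right) = 388 \left(18 + \left(- \frac{6}{-33} + \frac{29}{\left(-4\right) \left(- \frac{4}{5} - \frac{4}{6}\right)^{2}}\right)\right) = 388 \left(18 + \left(\left(-6\right) \left(- \frac{1}{33}\right) + \frac{29}{\left(-4\right) \left(- \frac{4}{5} - \frac{2}{3}\right)^{2}}\right)\right) = 388 \left(18 + \left(\frac{2}{11} + \frac{29}{\left(-4\right) \left(- \frac{4}{5} - \frac{2}{3}\right)^{2}}\right)\right) = 388 \left(18 + \left(\frac{2}{11} + \frac{29}{\left(-4\right) \left(- \frac{22}{15}\right)^{2}}\right)\right) = 388 \left(18 + \left(\frac{2}{11} + \frac{29}{\left(-4\right) \frac{484}{225}}\right)\right) = 388 \left(18 + \left(\frac{2}{11} + \frac{29}{- \frac{1936}{225}}\right)\right) = 388 \left(18 + \left(\frac{2}{11} + 29 \left(- \frac{225}{1936}\right)\right)\right) = 388 \left(18 + \left(\frac{2}{11} - \frac{6525}{1936}\right)\right) = 388 \left(18 - \frac{6173}{1936}\right) = 388 \cdot \frac{28675}{1936} = \frac{2781475}{484}$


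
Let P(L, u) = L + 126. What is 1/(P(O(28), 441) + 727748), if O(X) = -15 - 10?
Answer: 1/727849 ≈ 1.3739e-6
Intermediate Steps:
O(X) = -25
P(L, u) = 126 + L
1/(P(O(28), 441) + 727748) = 1/((126 - 25) + 727748) = 1/(101 + 727748) = 1/727849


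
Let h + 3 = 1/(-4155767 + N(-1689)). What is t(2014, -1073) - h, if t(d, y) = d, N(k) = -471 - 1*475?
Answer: 8384090122/4156713 ≈ 2017.0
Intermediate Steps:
N(k) = -946 (N(k) = -471 - 475 = -946)
h = -12470140/4156713 (h = -3 + 1/(-4155767 - 946) = -3 + 1/(-4156713) = -3 - 1/4156713 = -12470140/4156713 ≈ -3.0000)
t(2014, -1073) - h = 2014 - 1*(-12470140/4156713) = 2014 + 12470140/4156713 = 8384090122/4156713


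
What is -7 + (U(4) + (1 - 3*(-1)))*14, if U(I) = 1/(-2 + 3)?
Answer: 63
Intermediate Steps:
U(I) = 1 (U(I) = 1/1 = 1)
-7 + (U(4) + (1 - 3*(-1)))*14 = -7 + (1 + (1 - 3*(-1)))*14 = -7 + (1 + (1 + 3))*14 = -7 + (1 + 4)*14 = -7 + 5*14 = -7 + 70 = 63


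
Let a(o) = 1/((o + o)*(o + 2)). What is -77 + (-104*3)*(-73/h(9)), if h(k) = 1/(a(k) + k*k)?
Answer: 60881503/33 ≈ 1.8449e+6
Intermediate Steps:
a(o) = 1/(2*o*(2 + o)) (a(o) = 1/((2*o)*(2 + o)) = 1/(2*o*(2 + o)))
h(k) = 1/(k**2 + 1/(2*k*(2 + k))) (h(k) = 1/(1/(2*k*(2 + k)) + k*k) = 1/(1/(2*k*(2 + k)) + k**2) = 1/(k**2 + 1/(2*k*(2 + k))))
-77 + (-104*3)*(-73/h(9)) = -77 + (-104*3)*(-73*(1 + 2*9**3*(2 + 9))/(18*(2 + 9))) = -77 - (-22776)/(2*9*11/(1 + 2*729*11)) = -77 - (-22776)/(2*9*11/(1 + 16038)) = -77 - (-22776)/(2*9*11/16039) = -77 - (-22776)/(2*9*(1/16039)*11) = -77 - (-22776)/198/16039 = -77 - (-22776)*16039/198 = -77 - 312*(-1170847/198) = -77 + 60884044/33 = 60881503/33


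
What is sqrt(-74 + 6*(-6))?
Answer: I*sqrt(110) ≈ 10.488*I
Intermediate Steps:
sqrt(-74 + 6*(-6)) = sqrt(-74 - 36) = sqrt(-110) = I*sqrt(110)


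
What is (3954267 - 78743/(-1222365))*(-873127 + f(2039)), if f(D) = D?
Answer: -4210454075106555424/1222365 ≈ -3.4445e+12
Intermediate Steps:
(3954267 - 78743/(-1222365))*(-873127 + f(2039)) = (3954267 - 78743/(-1222365))*(-873127 + 2039) = (3954267 - 78743*(-1/1222365))*(-871088) = (3954267 + 78743/1222365)*(-871088) = (4833557660198/1222365)*(-871088) = -4210454075106555424/1222365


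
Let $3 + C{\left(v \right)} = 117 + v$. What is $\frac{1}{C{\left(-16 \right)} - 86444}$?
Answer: $- \frac{1}{86346} \approx -1.1581 \cdot 10^{-5}$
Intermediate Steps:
$C{\left(v \right)} = 114 + v$ ($C{\left(v \right)} = -3 + \left(117 + v\right) = 114 + v$)
$\frac{1}{C{\left(-16 \right)} - 86444} = \frac{1}{\left(114 - 16\right) - 86444} = \frac{1}{98 - 86444} = \frac{1}{-86346} = - \frac{1}{86346}$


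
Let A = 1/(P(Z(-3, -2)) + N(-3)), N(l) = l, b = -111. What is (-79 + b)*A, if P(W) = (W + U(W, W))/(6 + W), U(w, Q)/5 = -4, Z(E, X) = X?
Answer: 380/17 ≈ 22.353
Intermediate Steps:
U(w, Q) = -20 (U(w, Q) = 5*(-4) = -20)
P(W) = (-20 + W)/(6 + W) (P(W) = (W - 20)/(6 + W) = (-20 + W)/(6 + W))
A = -2/17 (A = 1/((-20 - 2)/(6 - 2) - 3) = 1/(-22/4 - 3) = 1/((1/4)*(-22) - 3) = 1/(-11/2 - 3) = 1/(-17/2) = -2/17 ≈ -0.11765)
(-79 + b)*A = (-79 - 111)*(-2/17) = -190*(-2/17) = 380/17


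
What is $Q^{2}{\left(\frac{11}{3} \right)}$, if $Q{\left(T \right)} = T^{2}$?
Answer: $\frac{14641}{81} \approx 180.75$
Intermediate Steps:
$Q^{2}{\left(\frac{11}{3} \right)} = \left(\left(\frac{11}{3}\right)^{2}\right)^{2} = \left(\frac{121}{9}\right)^{2} = \frac{14641}{81}$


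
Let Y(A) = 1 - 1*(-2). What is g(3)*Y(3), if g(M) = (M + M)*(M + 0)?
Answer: 54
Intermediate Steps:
Y(A) = 3 (Y(A) = 1 + 2 = 3)
g(M) = 2*M² (g(M) = (2*M)*M = 2*M²)
g(3)*Y(3) = (2*3²)*3 = (2*9)*3 = 18*3 = 54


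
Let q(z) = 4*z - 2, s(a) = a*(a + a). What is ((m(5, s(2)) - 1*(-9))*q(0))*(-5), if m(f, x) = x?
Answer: 170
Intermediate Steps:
s(a) = 2*a**2 (s(a) = a*(2*a) = 2*a**2)
q(z) = -2 + 4*z
((m(5, s(2)) - 1*(-9))*q(0))*(-5) = ((2*2**2 - 1*(-9))*(-2 + 4*0))*(-5) = ((2*4 + 9)*(-2 + 0))*(-5) = ((8 + 9)*(-2))*(-5) = (17*(-2))*(-5) = -34*(-5) = 170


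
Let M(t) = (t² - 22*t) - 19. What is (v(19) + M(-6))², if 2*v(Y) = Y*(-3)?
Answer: 58081/4 ≈ 14520.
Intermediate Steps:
M(t) = -19 + t² - 22*t
v(Y) = -3*Y/2 (v(Y) = (Y*(-3))/2 = (-3*Y)/2 = -3*Y/2)
(v(19) + M(-6))² = (-3/2*19 + (-19 + (-6)² - 22*(-6)))² = (-57/2 + (-19 + 36 + 132))² = (-57/2 + 149)² = (241/2)² = 58081/4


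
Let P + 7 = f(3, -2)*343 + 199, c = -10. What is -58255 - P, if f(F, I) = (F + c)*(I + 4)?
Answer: -53645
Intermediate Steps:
f(F, I) = (-10 + F)*(4 + I) (f(F, I) = (F - 10)*(I + 4) = (-10 + F)*(4 + I))
P = -4610 (P = -7 + ((-40 - 10*(-2) + 4*3 + 3*(-2))*343 + 199) = -7 + ((-40 + 20 + 12 - 6)*343 + 199) = -7 + (-14*343 + 199) = -7 + (-4802 + 199) = -7 - 4603 = -4610)
-58255 - P = -58255 - 1*(-4610) = -58255 + 4610 = -53645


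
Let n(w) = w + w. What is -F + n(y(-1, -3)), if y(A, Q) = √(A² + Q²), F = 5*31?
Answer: -155 + 2*√10 ≈ -148.68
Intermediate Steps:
F = 155
n(w) = 2*w
-F + n(y(-1, -3)) = -1*155 + 2*√((-1)² + (-3)²) = -155 + 2*√(1 + 9) = -155 + 2*√10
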